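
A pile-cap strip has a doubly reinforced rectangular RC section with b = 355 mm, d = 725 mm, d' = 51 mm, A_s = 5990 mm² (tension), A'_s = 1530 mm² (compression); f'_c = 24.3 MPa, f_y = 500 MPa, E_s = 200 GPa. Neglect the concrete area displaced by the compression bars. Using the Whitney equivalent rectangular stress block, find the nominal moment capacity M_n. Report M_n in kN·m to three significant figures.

M_n ≈ 1790 kN·m

Assume both tension and compression steel yield.
Net tension couple steel: A_s − A'_s = 4460 mm².
a = (A_s − A'_s) f_y / (0.85 f'_c b) = 2230000/(0.85 × 24.3 × 355) = 304.12 mm.
c = a/β₁ = 304.12/0.85 = 357.79 mm; ε'_s = 0.003(c − d')/c = 0.0026 ≥ f_y/E_s = 0.0025, so compression steel does yield.
M_n = (A_s − A'_s) f_y (d − a/2) + A'_s f_y (d − d') = [2230000 × (725 − 152.06) + 765000 × (725 − 51)] × 10⁻⁶ = 1277.66 + 515.61 = 1793.27 kN·m.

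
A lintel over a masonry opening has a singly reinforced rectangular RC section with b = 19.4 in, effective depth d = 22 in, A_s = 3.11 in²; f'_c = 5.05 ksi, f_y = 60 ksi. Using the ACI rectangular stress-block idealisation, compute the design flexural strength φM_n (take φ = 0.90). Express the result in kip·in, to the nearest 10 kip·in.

φM_n ≈ 3510 kip·in

T = A_s f_y = 3.11 × 60 = 186.6 kips.
a = T/(0.85 f'_c b) = 186.6/(0.85 × 5.05 × 19.4) = 2.241 in.
M_n = T(d − a/2) = 186.6 × (22 − 1.1205) = 3896.1 kip·in.
φM_n = 0.90 × 3896.1 = 3506.5 kip·in.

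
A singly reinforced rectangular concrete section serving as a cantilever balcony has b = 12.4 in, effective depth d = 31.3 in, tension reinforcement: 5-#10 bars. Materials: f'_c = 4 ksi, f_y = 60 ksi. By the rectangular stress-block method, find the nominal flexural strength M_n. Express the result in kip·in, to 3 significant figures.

A_s = 5 × 1.27 = 6.35 in².
T = A_s f_y = 6.35 × 60 = 381 kips.
a = T/(0.85 f'_c b) = 381/(0.85 × 4 × 12.4) = 9.037 in.
M_n = T(d − a/2) = 381 × (31.3 − 4.5185) = 10203.8 kip·in.

M_n ≈ 10200 kip·in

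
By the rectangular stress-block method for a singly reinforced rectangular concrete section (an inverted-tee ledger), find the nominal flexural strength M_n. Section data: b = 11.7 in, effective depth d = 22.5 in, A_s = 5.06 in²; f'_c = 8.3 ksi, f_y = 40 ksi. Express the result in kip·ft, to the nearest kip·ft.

T = A_s f_y = 5.06 × 40 = 202.4 kips.
a = T/(0.85 f'_c b) = 202.4/(0.85 × 8.3 × 11.7) = 2.452 in.
M_n = T(d − a/2) = 202.4 × (22.5 − 1.226) = 4305.9 kip·in = 4305.9/12 = 358.83 kip·ft.

M_n ≈ 359 kip·ft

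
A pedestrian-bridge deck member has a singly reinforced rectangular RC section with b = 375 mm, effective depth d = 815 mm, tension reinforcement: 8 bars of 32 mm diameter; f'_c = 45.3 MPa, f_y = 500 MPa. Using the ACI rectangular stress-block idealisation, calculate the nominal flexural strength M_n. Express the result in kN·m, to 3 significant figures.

M_n ≈ 2260 kN·m

A_s = 8 × 804 = 6432 mm².
T = A_s f_y = 6432 × 500 = 3216000 N = 3216 kN.
From C = T: a = T/(0.85 f'_c b) = 3216000/(0.85 × 45.3 × 375) = 222.72 mm.
M_n = T(d − a/2) = 3216 kN × (815 − 111.36) mm = 2262.91 kN·m.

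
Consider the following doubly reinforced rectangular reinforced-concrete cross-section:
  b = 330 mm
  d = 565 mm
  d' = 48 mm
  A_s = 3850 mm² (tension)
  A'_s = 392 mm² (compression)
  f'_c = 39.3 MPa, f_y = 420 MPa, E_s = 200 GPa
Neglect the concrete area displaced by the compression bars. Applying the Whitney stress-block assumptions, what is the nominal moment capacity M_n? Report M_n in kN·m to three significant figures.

Assume both tension and compression steel yield.
Net tension couple steel: A_s − A'_s = 3458 mm².
a = (A_s − A'_s) f_y / (0.85 f'_c b) = 1452360/(0.85 × 39.3 × 330) = 131.75 mm.
c = a/β₁ = 131.75/0.769 = 171.33 mm; ε'_s = 0.003(c − d')/c = 0.0022 ≥ f_y/E_s = 0.0021, so compression steel does yield.
M_n = (A_s − A'_s) f_y (d − a/2) + A'_s f_y (d − d') = [1452360 × (565 − 65.875) + 164640 × (565 − 48)] × 10⁻⁶ = 724.91 + 85.12 = 810.03 kN·m.

M_n ≈ 810 kN·m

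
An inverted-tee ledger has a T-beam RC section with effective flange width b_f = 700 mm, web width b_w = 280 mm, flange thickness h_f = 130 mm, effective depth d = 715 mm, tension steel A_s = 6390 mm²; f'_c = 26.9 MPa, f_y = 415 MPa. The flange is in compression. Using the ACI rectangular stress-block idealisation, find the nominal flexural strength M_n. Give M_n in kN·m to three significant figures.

Tension: T = A_s f_y = 6390 × 415 = 2651850 N.
Try a within the flange: a = T/(0.85 f'_c b_f) = 2651850/(0.85 × 26.9 × 700) = 165.68 mm.
a = 165.68 > h_f = 130 mm: the block extends into the web. Split into flange-overhang and web parts.
C_f = 0.85 f'_c (b_f − b_w) h_f = 0.85 × 26.9 × (700 − 280) × 130 = 1248429 N.
Remaining web compression depth: a_w = (T − C_f)/(0.85 f'_c b_w) = (2651850 − 1248429)/(0.85 × 26.9 × 280) = 219.21 mm.
M_n = C_f(d − h_f/2) + (T − C_f)(d − a_w/2) = 1248429 × (715 − 65) + 1403421 × (715 − 109.605) = 811.48 + 849.62 = 1661.10 × 10⁶ N·mm.
M_n = 1661.10 kN·m.

M_n ≈ 1660 kN·m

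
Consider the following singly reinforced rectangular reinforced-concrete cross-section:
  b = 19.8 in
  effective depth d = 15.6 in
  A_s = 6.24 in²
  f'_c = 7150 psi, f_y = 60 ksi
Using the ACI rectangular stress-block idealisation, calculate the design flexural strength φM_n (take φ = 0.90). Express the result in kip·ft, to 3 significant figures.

T = A_s f_y = 6.24 × 60 = 374.4 kips.
a = T/(0.85 f'_c b) = 374.4/(0.85 × 7.15 × 19.8) = 3.111 in.
M_n = T(d − a/2) = 374.4 × (15.6 − 1.5555) = 5258.3 kip·in = 5258.3/12 = 438.19 kip·ft.
φM_n = 0.90 × 438.19 = 394.37 kip·ft.

φM_n ≈ 394 kip·ft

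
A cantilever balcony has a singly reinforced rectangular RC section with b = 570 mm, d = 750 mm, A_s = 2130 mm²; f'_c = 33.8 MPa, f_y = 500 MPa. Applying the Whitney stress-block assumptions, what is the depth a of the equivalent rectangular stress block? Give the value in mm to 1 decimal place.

T = A_s f_y = 2130 × 500 = 1065000 N = 1065 kN.
Setting C = 0.85 f'_c a b equal to T: a = 1065000/(0.85 × 33.8 × 570) = 65.0 mm.

a ≈ 65.0 mm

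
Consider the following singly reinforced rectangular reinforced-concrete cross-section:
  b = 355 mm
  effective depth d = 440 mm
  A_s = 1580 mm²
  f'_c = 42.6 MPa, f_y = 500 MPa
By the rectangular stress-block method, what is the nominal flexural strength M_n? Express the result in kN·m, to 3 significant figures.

M_n ≈ 323 kN·m

T = A_s f_y = 1580 × 500 = 790000 N = 790 kN.
From C = T: a = T/(0.85 f'_c b) = 790000/(0.85 × 42.6 × 355) = 61.46 mm.
M_n = T(d − a/2) = 790 kN × (440 − 30.73) mm = 323.32 kN·m.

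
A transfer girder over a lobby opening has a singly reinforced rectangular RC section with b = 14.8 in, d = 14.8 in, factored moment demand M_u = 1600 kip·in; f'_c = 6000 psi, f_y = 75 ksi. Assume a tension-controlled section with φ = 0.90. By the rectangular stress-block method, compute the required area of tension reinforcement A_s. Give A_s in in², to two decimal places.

A_s ≈ 1.70 in²

M_n = M_u/φ = 1600/0.90 = 1777.78 kip·in.
From M_n = 0.85 f'_c a b (d − a/2):
a = d − √(d² − 2M_n/(0.85 f'_c b)) = 14.8 − √(14.8² − 2 × 1777.78/(0.85 × 6 × 14.8)) = 1.688 in.
A_s = 0.85 f'_c a b / f_y = 0.85 × 6 × 1.688 × 14.8 / 75 = 1.699 in².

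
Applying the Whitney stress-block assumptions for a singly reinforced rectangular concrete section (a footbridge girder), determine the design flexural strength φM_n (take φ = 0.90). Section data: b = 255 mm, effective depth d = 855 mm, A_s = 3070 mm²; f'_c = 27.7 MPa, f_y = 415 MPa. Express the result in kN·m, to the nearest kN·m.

T = A_s f_y = 3070 × 415 = 1274050 N = 1274.05 kN.
From C = T: a = T/(0.85 f'_c b) = 1274050/(0.85 × 27.7 × 255) = 212.20 mm.
M_n = T(d − a/2) = 1274.05 kN × (855 − 106.1) mm = 954.14 kN·m.
φM_n = 0.90 × 954.14 = 858.73 kN·m.

φM_n ≈ 859 kN·m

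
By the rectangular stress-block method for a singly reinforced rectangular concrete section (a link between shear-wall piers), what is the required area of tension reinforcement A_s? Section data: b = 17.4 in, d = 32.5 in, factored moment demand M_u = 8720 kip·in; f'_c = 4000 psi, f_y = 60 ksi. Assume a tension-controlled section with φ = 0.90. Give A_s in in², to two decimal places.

M_n = M_u/φ = 8720/0.90 = 9688.89 kip·in.
From M_n = 0.85 f'_c a b (d − a/2):
a = d − √(d² − 2M_n/(0.85 f'_c b)) = 32.5 − √(32.5² − 2 × 9688.89/(0.85 × 4 × 17.4)) = 5.506 in.
A_s = 0.85 f'_c a b / f_y = 0.85 × 4 × 5.506 × 17.4 / 60 = 5.429 in².

A_s ≈ 5.43 in²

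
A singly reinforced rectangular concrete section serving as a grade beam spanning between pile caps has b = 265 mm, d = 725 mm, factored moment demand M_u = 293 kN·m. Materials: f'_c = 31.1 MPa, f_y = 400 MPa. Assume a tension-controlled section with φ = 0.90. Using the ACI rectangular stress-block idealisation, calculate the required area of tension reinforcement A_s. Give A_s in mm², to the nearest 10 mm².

A_s ≈ 1180 mm²

M_n = M_u/φ = 293/0.90 = 325.556 kN·m.
With M_n = 0.85 f'_c a b (d − a/2), solve the quadratic for a:
a = d − √(d² − 2M_n/(0.85 f'_c b)) = 725 − √(725² − 2 × 325.556×10⁶/(0.85 × 31.1 × 265)) = 67.22 mm.
A_s = 0.85 f'_c a b / f_y = 0.85 × 31.1 × 67.22 × 265 / 400 = 1177.2 mm².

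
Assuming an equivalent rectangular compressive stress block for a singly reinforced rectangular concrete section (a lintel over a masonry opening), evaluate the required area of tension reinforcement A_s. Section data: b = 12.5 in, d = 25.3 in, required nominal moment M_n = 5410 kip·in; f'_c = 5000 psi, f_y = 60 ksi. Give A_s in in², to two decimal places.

From M_n = 0.85 f'_c a b (d − a/2):
a = d − √(d² − 2M_n/(0.85 f'_c b)) = 25.3 − √(25.3² − 2 × 5410/(0.85 × 5 × 12.5)) = 4.409 in.
A_s = 0.85 f'_c a b / f_y = 0.85 × 5 × 4.409 × 12.5 / 60 = 3.904 in².

A_s ≈ 3.90 in²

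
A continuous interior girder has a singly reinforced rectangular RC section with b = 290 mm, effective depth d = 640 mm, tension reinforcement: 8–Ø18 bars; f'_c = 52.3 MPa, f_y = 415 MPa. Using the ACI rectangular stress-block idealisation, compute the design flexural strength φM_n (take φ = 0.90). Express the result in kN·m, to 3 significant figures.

A_s = 8 × 254 = 2032 mm².
T = A_s f_y = 2032 × 415 = 843280 N = 843.28 kN.
From C = T: a = T/(0.85 f'_c b) = 843280/(0.85 × 52.3 × 290) = 65.41 mm.
M_n = T(d − a/2) = 843.28 kN × (640 − 32.705) mm = 512.12 kN·m.
φM_n = 0.90 × 512.12 = 460.91 kN·m.

φM_n ≈ 461 kN·m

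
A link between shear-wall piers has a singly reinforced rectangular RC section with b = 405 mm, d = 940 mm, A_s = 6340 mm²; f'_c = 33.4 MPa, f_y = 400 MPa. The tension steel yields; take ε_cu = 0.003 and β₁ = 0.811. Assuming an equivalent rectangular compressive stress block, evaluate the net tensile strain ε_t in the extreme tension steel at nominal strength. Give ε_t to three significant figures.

a = A_s f_y/(0.85 f'_c b) = 220.56 mm.
β₁ = 0.811, so c = a/β₁ = 220.56/0.811 = 271.96 mm.
From the linear strain diagram with ε_cu = 0.003: ε_t = 0.003 (d − c)/c = 0.003 × (940 − 271.96)/271.96 = 0.00737.
Since ε_t ≥ 0.005, the section is tension-controlled.

ε_t ≈ 0.00737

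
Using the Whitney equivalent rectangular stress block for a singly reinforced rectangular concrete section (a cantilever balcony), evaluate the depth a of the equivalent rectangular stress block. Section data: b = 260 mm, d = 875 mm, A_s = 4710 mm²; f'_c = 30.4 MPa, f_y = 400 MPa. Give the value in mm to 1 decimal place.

a ≈ 280.4 mm

T = A_s f_y = 4710 × 400 = 1884000 N = 1884 kN.
Setting C = 0.85 f'_c a b equal to T: a = 1884000/(0.85 × 30.4 × 260) = 280.4 mm.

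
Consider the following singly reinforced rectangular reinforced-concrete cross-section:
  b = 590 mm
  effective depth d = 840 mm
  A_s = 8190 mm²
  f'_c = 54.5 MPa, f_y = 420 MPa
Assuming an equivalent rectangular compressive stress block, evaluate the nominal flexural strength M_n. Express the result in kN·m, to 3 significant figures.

T = A_s f_y = 8190 × 420 = 3439800 N = 3439.8 kN.
From C = T: a = T/(0.85 f'_c b) = 3439800/(0.85 × 54.5 × 590) = 125.85 mm.
M_n = T(d − a/2) = 3439.8 kN × (840 − 62.925) mm = 2672.98 kN·m.

M_n ≈ 2670 kN·m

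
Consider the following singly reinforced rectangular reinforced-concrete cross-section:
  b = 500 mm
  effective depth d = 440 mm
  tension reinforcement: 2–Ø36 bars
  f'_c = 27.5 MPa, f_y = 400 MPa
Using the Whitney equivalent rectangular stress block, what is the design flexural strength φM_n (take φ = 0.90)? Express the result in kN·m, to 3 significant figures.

A_s = 2 × 1018 = 2036 mm².
T = A_s f_y = 2036 × 400 = 814400 N = 814.4 kN.
From C = T: a = T/(0.85 f'_c b) = 814400/(0.85 × 27.5 × 500) = 69.68 mm.
M_n = T(d − a/2) = 814.4 kN × (440 − 34.84) mm = 329.96 kN·m.
φM_n = 0.90 × 329.96 = 296.96 kN·m.

φM_n ≈ 297 kN·m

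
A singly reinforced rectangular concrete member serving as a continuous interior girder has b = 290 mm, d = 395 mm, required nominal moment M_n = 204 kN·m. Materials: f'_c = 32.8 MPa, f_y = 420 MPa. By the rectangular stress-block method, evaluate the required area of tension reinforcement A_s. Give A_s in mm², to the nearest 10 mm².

With M_n = 0.85 f'_c a b (d − a/2), solve the quadratic for a:
a = d − √(d² − 2M_n/(0.85 f'_c b)) = 395 − √(395² − 2 × 204×10⁶/(0.85 × 32.8 × 290)) = 70.10 mm.
A_s = 0.85 f'_c a b / f_y = 0.85 × 32.8 × 70.10 × 290 / 420 = 1349.5 mm².

A_s ≈ 1350 mm²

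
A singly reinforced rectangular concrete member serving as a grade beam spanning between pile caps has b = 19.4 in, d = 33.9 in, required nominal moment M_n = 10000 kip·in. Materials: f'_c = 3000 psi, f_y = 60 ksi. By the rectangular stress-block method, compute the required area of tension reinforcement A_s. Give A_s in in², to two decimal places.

From M_n = 0.85 f'_c a b (d − a/2):
a = d − √(d² − 2M_n/(0.85 f'_c b)) = 33.9 − √(33.9² − 2 × 10000/(0.85 × 3 × 19.4)) = 6.607 in.
A_s = 0.85 f'_c a b / f_y = 0.85 × 3 × 6.607 × 19.4 / 60 = 5.447 in².

A_s ≈ 5.45 in²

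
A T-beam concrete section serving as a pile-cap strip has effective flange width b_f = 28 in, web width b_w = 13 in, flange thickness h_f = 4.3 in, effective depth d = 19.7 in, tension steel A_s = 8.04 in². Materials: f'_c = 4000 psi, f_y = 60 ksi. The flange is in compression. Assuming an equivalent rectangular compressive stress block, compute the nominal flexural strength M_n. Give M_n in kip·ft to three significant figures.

Tension: T = A_s f_y = 8.04 × 60 = 482.4 kips.
Try a within the flange: a = T/(0.85 f'_c b_f) = 482.4/(0.85 × 4 × 28) = 5.067 in.
a = 5.067 > h_f = 4.3 in: the block extends into the web. Split into flange-overhang and web parts.
C_f = 0.85 f'_c (b_f − b_w) h_f = 0.85 × 4 × (28 − 13) × 4.3 = 219.3 kips.
Remaining web compression depth: a_w = (T − C_f)/(0.85 f'_c b_w) = (482.4 − 219.3)/(0.85 × 4 × 13) = 5.952 in.
M_n = C_f(d − h_f/2) + (T − C_f)(d − a_w/2) = 219.3 × (19.7 − 2.15) + 263.1 × (19.7 − 2.976) = 3848.7 + 4400.1 = 8248.8 kip·in.
M_n = 8248.8/12 = 687.40 kip·ft.

M_n ≈ 687 kip·ft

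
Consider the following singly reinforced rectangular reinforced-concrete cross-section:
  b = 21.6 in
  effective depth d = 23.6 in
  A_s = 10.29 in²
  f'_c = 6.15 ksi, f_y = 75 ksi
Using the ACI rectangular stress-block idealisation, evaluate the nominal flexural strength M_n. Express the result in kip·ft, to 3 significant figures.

T = A_s f_y = 10.29 × 75 = 771.75 kips.
a = T/(0.85 f'_c b) = 771.75/(0.85 × 6.15 × 21.6) = 6.835 in.
M_n = T(d − a/2) = 771.75 × (23.6 − 3.4175) = 15575.8 kip·in = 15575.8/12 = 1297.98 kip·ft.

M_n ≈ 1300 kip·ft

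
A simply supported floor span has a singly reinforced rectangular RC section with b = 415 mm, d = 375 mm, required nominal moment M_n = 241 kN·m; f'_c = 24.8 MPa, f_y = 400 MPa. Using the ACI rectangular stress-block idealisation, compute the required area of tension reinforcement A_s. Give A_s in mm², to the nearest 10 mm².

A_s ≈ 1810 mm²

With M_n = 0.85 f'_c a b (d − a/2), solve the quadratic for a:
a = d − √(d² − 2M_n/(0.85 f'_c b)) = 375 − √(375² − 2 × 241×10⁶/(0.85 × 24.8 × 415)) = 82.55 mm.
A_s = 0.85 f'_c a b / f_y = 0.85 × 24.8 × 82.55 × 415 / 400 = 1805.4 mm².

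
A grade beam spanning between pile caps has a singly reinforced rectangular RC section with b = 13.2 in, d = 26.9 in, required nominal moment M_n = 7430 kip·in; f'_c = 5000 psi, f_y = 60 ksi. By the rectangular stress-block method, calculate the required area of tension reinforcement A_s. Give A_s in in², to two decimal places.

A_s ≈ 5.13 in²

From M_n = 0.85 f'_c a b (d − a/2):
a = d − √(d² − 2M_n/(0.85 f'_c b)) = 26.9 − √(26.9² − 2 × 7430/(0.85 × 5 × 13.2)) = 5.482 in.
A_s = 0.85 f'_c a b / f_y = 0.85 × 5 × 5.482 × 13.2 / 60 = 5.126 in².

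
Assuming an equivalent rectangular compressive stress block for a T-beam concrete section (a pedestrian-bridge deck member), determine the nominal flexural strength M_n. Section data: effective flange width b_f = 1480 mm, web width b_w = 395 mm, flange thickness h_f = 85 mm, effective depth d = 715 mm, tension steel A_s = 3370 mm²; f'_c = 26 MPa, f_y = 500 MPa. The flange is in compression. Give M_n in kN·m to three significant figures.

Tension: T = A_s f_y = 3370 × 500 = 1685000 N.
Try a within the flange: a = T/(0.85 f'_c b_f) = 1685000/(0.85 × 26 × 1480) = 51.52 mm.
Since a = 51.52 ≤ h_f = 85 mm, the stress block lies entirely in the flange; analyse as a rectangular beam of width b_f.
M_n = T(d − a/2) = 1685000 × (715 − 25.76) = 1161.37 × 10⁶ N·mm.
M_n = 1161.37 kN·m.

M_n ≈ 1160 kN·m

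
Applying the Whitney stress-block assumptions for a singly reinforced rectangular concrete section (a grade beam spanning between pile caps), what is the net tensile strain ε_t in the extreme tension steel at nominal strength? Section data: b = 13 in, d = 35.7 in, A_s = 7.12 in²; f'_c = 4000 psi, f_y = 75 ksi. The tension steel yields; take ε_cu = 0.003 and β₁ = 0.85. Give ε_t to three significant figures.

ε_t ≈ 0.00454

a = A_s f_y/(0.85 f'_c b) = 12.081 in.
β₁ = 0.85, so c = a/β₁ = 12.081/0.85 = 14.213 in.
From the linear strain diagram with ε_cu = 0.003: ε_t = 0.003 (d − c)/c = 0.003 × (35.7 − 14.213)/14.213 = 0.00454.
ε_t is between 0.004 and 0.005 — transition zone.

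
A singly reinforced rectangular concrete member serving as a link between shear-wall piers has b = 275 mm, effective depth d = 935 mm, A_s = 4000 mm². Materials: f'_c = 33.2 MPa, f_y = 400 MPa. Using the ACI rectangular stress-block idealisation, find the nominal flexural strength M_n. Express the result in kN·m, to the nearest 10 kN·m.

T = A_s f_y = 4000 × 400 = 1600000 N = 1600 kN.
From C = T: a = T/(0.85 f'_c b) = 1600000/(0.85 × 33.2 × 275) = 206.17 mm.
M_n = T(d − a/2) = 1600 kN × (935 − 103.085) mm = 1331.06 kN·m.

M_n ≈ 1330 kN·m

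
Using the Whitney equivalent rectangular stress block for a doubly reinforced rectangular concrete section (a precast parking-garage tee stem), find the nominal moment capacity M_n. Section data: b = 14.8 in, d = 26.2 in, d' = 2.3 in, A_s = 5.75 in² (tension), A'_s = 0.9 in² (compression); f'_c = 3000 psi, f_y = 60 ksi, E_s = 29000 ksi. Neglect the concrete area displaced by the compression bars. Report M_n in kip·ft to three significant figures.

Assume both steels yield.
a = (A_s − A'_s) f_y/(0.85 f'_c b) = (5.75 − 0.9) × 60/(0.85 × 3 × 14.8) = 7.711 in.
c = a/β₁ = 7.711/0.85 = 9.072 in; ε'_s = 0.003(c − d')/c = 0.0022 ≥ ε_y = 0.0021, so the compression steel yields.
M_n = (A_s − A'_s) f_y (d − a/2) + A'_s f_y (d − d') = 291 × (26.2 − 3.8555) + 54 × (26.2 − 2.3) = 6502.2 + 1290.6 = 7792.8 kip·in = 7792.8/12 = 649.40 kip·ft.

M_n ≈ 649 kip·ft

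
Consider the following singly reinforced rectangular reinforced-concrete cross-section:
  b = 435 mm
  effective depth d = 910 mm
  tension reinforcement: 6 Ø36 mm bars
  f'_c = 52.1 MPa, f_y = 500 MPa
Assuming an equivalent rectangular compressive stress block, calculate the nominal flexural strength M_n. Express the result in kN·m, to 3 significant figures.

A_s = 6 × 1018 = 6108 mm².
T = A_s f_y = 6108 × 500 = 3054000 N = 3054 kN.
From C = T: a = T/(0.85 f'_c b) = 3054000/(0.85 × 52.1 × 435) = 158.53 mm.
M_n = T(d − a/2) = 3054 kN × (910 − 79.265) mm = 2537.06 kN·m.

M_n ≈ 2540 kN·m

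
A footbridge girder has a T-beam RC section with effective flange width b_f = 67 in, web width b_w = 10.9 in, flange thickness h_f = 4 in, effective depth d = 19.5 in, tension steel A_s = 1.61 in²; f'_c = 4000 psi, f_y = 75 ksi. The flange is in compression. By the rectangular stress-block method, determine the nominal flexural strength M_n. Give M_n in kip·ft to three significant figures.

Tension: T = A_s f_y = 1.61 × 75 = 120.75 kips.
Try a within the flange: a = T/(0.85 f'_c b_f) = 120.75/(0.85 × 4 × 67) = 0.530 in.
Since a = 0.530 ≤ h_f = 4 in, the stress block lies entirely in the flange; analyse as a rectangular beam of width b_f.
M_n = T(d − a/2) = 120.75 × (19.5 − 0.265) = 2322.6 kip·in.
M_n = 2322.6/12 = 193.55 kip·ft.

M_n ≈ 194 kip·ft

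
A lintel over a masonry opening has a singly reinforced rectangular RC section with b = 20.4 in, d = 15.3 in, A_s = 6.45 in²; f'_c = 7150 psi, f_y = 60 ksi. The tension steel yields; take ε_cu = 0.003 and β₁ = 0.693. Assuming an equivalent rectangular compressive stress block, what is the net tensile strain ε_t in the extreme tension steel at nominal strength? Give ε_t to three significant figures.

ε_t ≈ 0.00719

a = A_s f_y/(0.85 f'_c b) = 3.121 in.
β₁ = 0.693, so c = a/β₁ = 3.121/0.693 = 4.504 in.
From the linear strain diagram with ε_cu = 0.003: ε_t = 0.003 (d − c)/c = 0.003 × (15.3 − 4.504)/4.504 = 0.00719.
Since ε_t ≥ 0.005, the section is tension-controlled.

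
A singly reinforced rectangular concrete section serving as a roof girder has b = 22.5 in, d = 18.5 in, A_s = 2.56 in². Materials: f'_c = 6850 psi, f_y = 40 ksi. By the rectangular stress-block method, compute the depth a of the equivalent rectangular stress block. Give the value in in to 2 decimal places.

T = A_s f_y = 2.56 × 40 = 102.4 kips.
a = T/(0.85 f'_c b) = 102.4/(0.85 × 6.85 × 22.5) = 0.78 in.

a ≈ 0.78 in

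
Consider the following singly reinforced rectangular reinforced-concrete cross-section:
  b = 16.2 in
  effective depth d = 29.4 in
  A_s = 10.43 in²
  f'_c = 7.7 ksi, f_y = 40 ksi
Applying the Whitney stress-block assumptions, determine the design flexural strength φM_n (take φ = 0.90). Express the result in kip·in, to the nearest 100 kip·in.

T = A_s f_y = 10.43 × 40 = 417.2 kips.
a = T/(0.85 f'_c b) = 417.2/(0.85 × 7.7 × 16.2) = 3.935 in.
M_n = T(d − a/2) = 417.2 × (29.4 − 1.9675) = 11444.8 kip·in.
φM_n = 0.90 × 11444.8 = 10300.3 kip·in.

φM_n ≈ 10300 kip·in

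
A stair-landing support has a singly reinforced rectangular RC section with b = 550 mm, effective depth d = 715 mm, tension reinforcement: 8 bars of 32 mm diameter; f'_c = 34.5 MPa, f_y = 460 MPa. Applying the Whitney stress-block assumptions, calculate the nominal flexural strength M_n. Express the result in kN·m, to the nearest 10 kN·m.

A_s = 8 × 804 = 6432 mm².
T = A_s f_y = 6432 × 460 = 2958720 N = 2958.72 kN.
From C = T: a = T/(0.85 f'_c b) = 2958720/(0.85 × 34.5 × 550) = 183.44 mm.
M_n = T(d − a/2) = 2958.72 kN × (715 − 91.72) mm = 1844.11 kN·m.

M_n ≈ 1840 kN·m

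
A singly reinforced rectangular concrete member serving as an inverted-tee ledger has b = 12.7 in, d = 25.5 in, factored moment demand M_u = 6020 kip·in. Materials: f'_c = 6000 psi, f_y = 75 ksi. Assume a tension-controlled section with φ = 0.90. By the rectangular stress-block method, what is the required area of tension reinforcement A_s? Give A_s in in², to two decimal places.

M_n = M_u/φ = 6020/0.90 = 6688.89 kip·in.
From M_n = 0.85 f'_c a b (d − a/2):
a = d − √(d² − 2M_n/(0.85 f'_c b)) = 25.5 − √(25.5² − 2 × 6688.89/(0.85 × 6 × 12.7)) = 4.436 in.
A_s = 0.85 f'_c a b / f_y = 0.85 × 6 × 4.436 × 12.7 / 75 = 3.831 in².

A_s ≈ 3.83 in²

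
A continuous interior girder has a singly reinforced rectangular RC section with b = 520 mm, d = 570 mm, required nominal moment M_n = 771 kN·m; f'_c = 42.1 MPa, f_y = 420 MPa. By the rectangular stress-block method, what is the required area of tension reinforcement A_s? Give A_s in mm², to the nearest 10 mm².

A_s ≈ 3460 mm²

With M_n = 0.85 f'_c a b (d − a/2), solve the quadratic for a:
a = d − √(d² − 2M_n/(0.85 f'_c b)) = 570 − √(570² − 2 × 771×10⁶/(0.85 × 42.1 × 520)) = 78.03 mm.
A_s = 0.85 f'_c a b / f_y = 0.85 × 42.1 × 78.03 × 520 / 420 = 3457.1 mm².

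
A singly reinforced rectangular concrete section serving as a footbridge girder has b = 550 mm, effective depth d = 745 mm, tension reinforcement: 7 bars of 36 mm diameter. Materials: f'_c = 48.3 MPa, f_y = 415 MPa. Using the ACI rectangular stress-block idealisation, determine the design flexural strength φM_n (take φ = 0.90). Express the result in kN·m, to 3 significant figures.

φM_n ≈ 1810 kN·m

A_s = 7 × 1018 = 7126 mm².
T = A_s f_y = 7126 × 415 = 2957290 N = 2957.29 kN.
From C = T: a = T/(0.85 f'_c b) = 2957290/(0.85 × 48.3 × 550) = 130.97 mm.
M_n = T(d − a/2) = 2957.29 kN × (745 − 65.485) mm = 2009.52 kN·m.
φM_n = 0.90 × 2009.52 = 1808.57 kN·m.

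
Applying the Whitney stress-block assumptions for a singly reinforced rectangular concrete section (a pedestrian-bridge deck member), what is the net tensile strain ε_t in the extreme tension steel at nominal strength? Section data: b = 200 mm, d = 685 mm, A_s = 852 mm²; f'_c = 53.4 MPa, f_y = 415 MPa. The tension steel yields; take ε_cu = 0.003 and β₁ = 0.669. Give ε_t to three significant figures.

ε_t ≈ 0.0323

a = A_s f_y/(0.85 f'_c b) = 38.95 mm.
β₁ = 0.669, so c = a/β₁ = 38.95/0.669 = 58.22 mm.
From the linear strain diagram with ε_cu = 0.003: ε_t = 0.003 (d − c)/c = 0.003 × (685 − 58.22)/58.22 = 0.0323.
Since ε_t ≥ 0.005, the section is tension-controlled.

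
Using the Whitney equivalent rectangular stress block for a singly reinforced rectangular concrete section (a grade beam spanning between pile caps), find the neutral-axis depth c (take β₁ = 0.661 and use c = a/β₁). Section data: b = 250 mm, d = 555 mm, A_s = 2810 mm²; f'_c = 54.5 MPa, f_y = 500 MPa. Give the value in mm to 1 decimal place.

c ≈ 183.5 mm

T = A_s f_y = 2810 × 500 = 1405000 N = 1405 kN.
Setting C = 0.85 f'_c a b equal to T: a = 1405000/(0.85 × 54.5 × 250) = 121.317 mm.
With β₁ = 0.661, c = a/β₁ = 121.317/0.661 = 183.5 mm.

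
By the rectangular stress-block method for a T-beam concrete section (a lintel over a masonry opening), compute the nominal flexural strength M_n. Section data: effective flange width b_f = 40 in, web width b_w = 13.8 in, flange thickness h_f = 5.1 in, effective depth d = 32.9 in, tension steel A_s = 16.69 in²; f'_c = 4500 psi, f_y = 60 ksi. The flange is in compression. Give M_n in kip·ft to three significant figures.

Tension: T = A_s f_y = 16.69 × 60 = 1001.4 kips.
Try a within the flange: a = T/(0.85 f'_c b_f) = 1001.4/(0.85 × 4.5 × 40) = 6.545 in.
a = 6.545 > h_f = 5.1 in: the block extends into the web. Split into flange-overhang and web parts.
C_f = 0.85 f'_c (b_f − b_w) h_f = 0.85 × 4.5 × (40 − 13.8) × 5.1 = 511.1 kips.
Remaining web compression depth: a_w = (T − C_f)/(0.85 f'_c b_w) = (1001.4 − 511.1)/(0.85 × 4.5 × 13.8) = 9.289 in.
M_n = C_f(d − h_f/2) + (T − C_f)(d − a_w/2) = 511.1 × (32.9 − 2.55) + 490.3 × (32.9 − 4.6445) = 15511.9 + 13853.7 = 29365.6 kip·in.
M_n = 29365.6/12 = 2447.13 kip·ft.

M_n ≈ 2450 kip·ft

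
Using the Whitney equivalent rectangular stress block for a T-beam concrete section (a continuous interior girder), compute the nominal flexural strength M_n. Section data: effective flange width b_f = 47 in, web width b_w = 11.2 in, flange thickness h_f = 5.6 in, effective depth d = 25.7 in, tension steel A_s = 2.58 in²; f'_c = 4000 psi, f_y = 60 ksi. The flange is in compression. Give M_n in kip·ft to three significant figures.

M_n ≈ 325 kip·ft

Tension: T = A_s f_y = 2.58 × 60 = 154.8 kips.
Try a within the flange: a = T/(0.85 f'_c b_f) = 154.8/(0.85 × 4 × 47) = 0.969 in.
Since a = 0.969 ≤ h_f = 5.6 in, the stress block lies entirely in the flange; analyse as a rectangular beam of width b_f.
M_n = T(d − a/2) = 154.8 × (25.7 − 0.4845) = 3903.4 kip·in.
M_n = 3903.4/12 = 325.28 kip·ft.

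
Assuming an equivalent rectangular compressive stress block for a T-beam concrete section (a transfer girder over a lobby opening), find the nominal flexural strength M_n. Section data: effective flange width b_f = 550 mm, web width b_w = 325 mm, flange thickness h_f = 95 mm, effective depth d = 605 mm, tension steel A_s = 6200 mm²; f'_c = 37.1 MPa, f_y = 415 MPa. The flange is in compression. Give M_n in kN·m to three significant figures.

M_n ≈ 1350 kN·m

Tension: T = A_s f_y = 6200 × 415 = 2573000 N.
Try a within the flange: a = T/(0.85 f'_c b_f) = 2573000/(0.85 × 37.1 × 550) = 148.35 mm.
a = 148.35 > h_f = 95 mm: the block extends into the web. Split into flange-overhang and web parts.
C_f = 0.85 f'_c (b_f − b_w) h_f = 0.85 × 37.1 × (550 − 325) × 95 = 674061 N.
Remaining web compression depth: a_w = (T − C_f)/(0.85 f'_c b_w) = (2573000 − 674061)/(0.85 × 37.1 × 325) = 185.28 mm.
M_n = C_f(d − h_f/2) + (T − C_f)(d − a_w/2) = 674061 × (605 − 47.5) + 1898939 × (605 − 92.64) = 375.79 + 972.94 = 1348.73 × 10⁶ N·mm.
M_n = 1348.73 kN·m.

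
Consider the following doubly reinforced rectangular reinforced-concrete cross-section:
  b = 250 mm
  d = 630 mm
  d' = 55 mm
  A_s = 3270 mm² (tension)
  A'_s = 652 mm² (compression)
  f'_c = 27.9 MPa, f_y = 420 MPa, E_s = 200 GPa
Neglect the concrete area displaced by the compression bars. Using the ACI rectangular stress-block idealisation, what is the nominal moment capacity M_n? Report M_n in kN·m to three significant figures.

Assume both tension and compression steel yield.
Net tension couple steel: A_s − A'_s = 2618 mm².
a = (A_s − A'_s) f_y / (0.85 f'_c b) = 1099560/(0.85 × 27.9 × 250) = 185.46 mm.
c = a/β₁ = 185.46/0.85 = 218.19 mm; ε'_s = 0.003(c − d')/c = 0.0022 ≥ f_y/E_s = 0.0021, so compression steel does yield.
M_n = (A_s − A'_s) f_y (d − a/2) + A'_s f_y (d − d') = [1099560 × (630 − 92.73) + 273840 × (630 − 55)] × 10⁻⁶ = 590.76 + 157.46 = 748.22 kN·m.

M_n ≈ 748 kN·m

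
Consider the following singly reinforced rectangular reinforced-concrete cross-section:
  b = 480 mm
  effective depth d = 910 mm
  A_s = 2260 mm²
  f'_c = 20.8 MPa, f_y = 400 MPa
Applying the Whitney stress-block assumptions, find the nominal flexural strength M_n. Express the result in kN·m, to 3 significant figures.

M_n ≈ 774 kN·m

T = A_s f_y = 2260 × 400 = 904000 N = 904 kN.
From C = T: a = T/(0.85 f'_c b) = 904000/(0.85 × 20.8 × 480) = 106.52 mm.
M_n = T(d − a/2) = 904 kN × (910 − 53.26) mm = 774.49 kN·m.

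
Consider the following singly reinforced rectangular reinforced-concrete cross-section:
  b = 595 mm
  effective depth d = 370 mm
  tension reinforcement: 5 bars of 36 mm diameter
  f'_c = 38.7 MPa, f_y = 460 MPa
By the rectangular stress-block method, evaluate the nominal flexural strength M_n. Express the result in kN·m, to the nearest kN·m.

A_s = 5 × 1018 = 5090 mm².
T = A_s f_y = 5090 × 460 = 2341400 N = 2341.4 kN.
From C = T: a = T/(0.85 f'_c b) = 2341400/(0.85 × 38.7 × 595) = 119.63 mm.
M_n = T(d − a/2) = 2341.4 kN × (370 − 59.815) mm = 726.27 kN·m.

M_n ≈ 726 kN·m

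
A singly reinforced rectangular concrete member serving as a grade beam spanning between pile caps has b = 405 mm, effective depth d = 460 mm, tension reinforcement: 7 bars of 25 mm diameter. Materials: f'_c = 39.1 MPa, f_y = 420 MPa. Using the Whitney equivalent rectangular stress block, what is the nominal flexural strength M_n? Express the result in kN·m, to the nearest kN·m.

M_n ≈ 587 kN·m

A_s = 7 × 491 = 3437 mm².
T = A_s f_y = 3437 × 420 = 1443540 N = 1443.54 kN.
From C = T: a = T/(0.85 f'_c b) = 1443540/(0.85 × 39.1 × 405) = 107.25 mm.
M_n = T(d − a/2) = 1443.54 kN × (460 − 53.625) mm = 586.62 kN·m.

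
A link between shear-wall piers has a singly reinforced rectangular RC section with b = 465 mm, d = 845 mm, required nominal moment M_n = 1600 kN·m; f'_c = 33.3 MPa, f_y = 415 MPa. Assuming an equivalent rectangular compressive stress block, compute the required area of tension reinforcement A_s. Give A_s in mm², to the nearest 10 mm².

With M_n = 0.85 f'_c a b (d − a/2), solve the quadratic for a:
a = d − √(d² − 2M_n/(0.85 f'_c b)) = 845 − √(845² − 2 × 1600×10⁶/(0.85 × 33.3 × 465)) = 158.78 mm.
A_s = 0.85 f'_c a b / f_y = 0.85 × 33.3 × 158.78 × 465 / 415 = 5035.7 mm².

A_s ≈ 5040 mm²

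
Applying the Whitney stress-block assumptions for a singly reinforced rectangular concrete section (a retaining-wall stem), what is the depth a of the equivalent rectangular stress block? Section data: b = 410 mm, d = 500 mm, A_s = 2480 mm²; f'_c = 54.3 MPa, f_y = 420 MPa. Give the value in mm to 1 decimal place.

a ≈ 55.0 mm

T = A_s f_y = 2480 × 420 = 1041600 N = 1041.6 kN.
Setting C = 0.85 f'_c a b equal to T: a = 1041600/(0.85 × 54.3 × 410) = 55.0 mm.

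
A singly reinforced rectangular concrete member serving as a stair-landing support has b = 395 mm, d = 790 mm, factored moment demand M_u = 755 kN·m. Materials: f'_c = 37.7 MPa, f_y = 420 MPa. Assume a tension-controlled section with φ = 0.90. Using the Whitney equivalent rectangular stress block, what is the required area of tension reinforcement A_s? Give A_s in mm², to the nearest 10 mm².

M_n = M_u/φ = 755/0.90 = 838.889 kN·m.
With M_n = 0.85 f'_c a b (d − a/2), solve the quadratic for a:
a = d − √(d² − 2M_n/(0.85 f'_c b)) = 790 − √(790² − 2 × 838.889×10⁶/(0.85 × 37.7 × 395)) = 88.89 mm.
A_s = 0.85 f'_c a b / f_y = 0.85 × 37.7 × 88.89 × 395 / 420 = 2678.9 mm².

A_s ≈ 2680 mm²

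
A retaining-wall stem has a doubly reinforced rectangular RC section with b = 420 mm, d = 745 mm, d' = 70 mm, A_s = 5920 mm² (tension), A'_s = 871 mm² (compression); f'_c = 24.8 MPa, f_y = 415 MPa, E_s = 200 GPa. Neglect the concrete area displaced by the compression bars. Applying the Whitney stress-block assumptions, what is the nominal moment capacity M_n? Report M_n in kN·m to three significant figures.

M_n ≈ 1560 kN·m

Assume both tension and compression steel yield.
Net tension couple steel: A_s − A'_s = 5049 mm².
a = (A_s − A'_s) f_y / (0.85 f'_c b) = 2095335/(0.85 × 24.8 × 420) = 236.66 mm.
c = a/β₁ = 236.66/0.85 = 278.42 mm; ε'_s = 0.003(c − d')/c = 0.0022 ≥ f_y/E_s = 0.0021, so compression steel does yield.
M_n = (A_s − A'_s) f_y (d − a/2) + A'_s f_y (d − d') = [2095335 × (745 − 118.33) + 361465 × (745 − 70)] × 10⁻⁶ = 1313.08 + 243.99 = 1557.07 kN·m.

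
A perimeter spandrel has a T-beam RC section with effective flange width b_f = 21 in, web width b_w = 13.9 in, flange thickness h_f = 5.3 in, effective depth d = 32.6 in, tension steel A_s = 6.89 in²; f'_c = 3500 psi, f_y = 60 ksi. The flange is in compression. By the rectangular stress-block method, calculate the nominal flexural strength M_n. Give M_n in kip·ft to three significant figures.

M_n ≈ 1010 kip·ft

Tension: T = A_s f_y = 6.89 × 60 = 413.4 kips.
Try a within the flange: a = T/(0.85 f'_c b_f) = 413.4/(0.85 × 3.5 × 21) = 6.617 in.
a = 6.617 > h_f = 5.3 in: the block extends into the web. Split into flange-overhang and web parts.
C_f = 0.85 f'_c (b_f − b_w) h_f = 0.85 × 3.5 × (21 − 13.9) × 5.3 = 111.9 kips.
Remaining web compression depth: a_w = (T − C_f)/(0.85 f'_c b_w) = (413.4 − 111.9)/(0.85 × 3.5 × 13.9) = 7.291 in.
M_n = C_f(d − h_f/2) + (T − C_f)(d − a_w/2) = 111.9 × (32.6 − 2.65) + 301.5 × (32.6 − 3.6455) = 3351.4 + 8729.8 = 12081.2 kip·in.
M_n = 12081.2/12 = 1006.77 kip·ft.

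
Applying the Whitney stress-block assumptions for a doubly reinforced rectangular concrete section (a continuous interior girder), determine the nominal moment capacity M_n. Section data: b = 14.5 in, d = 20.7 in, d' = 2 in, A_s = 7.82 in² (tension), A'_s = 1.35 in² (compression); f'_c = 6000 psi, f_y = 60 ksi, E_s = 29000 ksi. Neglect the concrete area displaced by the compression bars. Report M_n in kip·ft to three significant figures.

Assume both steels yield.
a = (A_s − A'_s) f_y/(0.85 f'_c b) = (7.82 − 1.35) × 60/(0.85 × 6 × 14.5) = 5.249 in.
c = a/β₁ = 5.249/0.75 = 6.999 in; ε'_s = 0.003(c − d')/c = 0.0021 ≥ ε_y = 0.0021, so the compression steel yields.
M_n = (A_s − A'_s) f_y (d − a/2) + A'_s f_y (d − d') = 388.2 × (20.7 − 2.6245) + 81 × (20.7 − 2) = 7016.9 + 1514.7 = 8531.6 kip·in = 8531.6/12 = 710.97 kip·ft.

M_n ≈ 711 kip·ft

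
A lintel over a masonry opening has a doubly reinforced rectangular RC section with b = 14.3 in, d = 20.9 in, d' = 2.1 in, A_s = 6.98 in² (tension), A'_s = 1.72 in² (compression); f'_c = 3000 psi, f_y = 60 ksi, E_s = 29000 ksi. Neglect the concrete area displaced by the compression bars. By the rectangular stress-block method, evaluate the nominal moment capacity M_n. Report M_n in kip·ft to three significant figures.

Assume both steels yield.
a = (A_s − A'_s) f_y/(0.85 f'_c b) = (6.98 − 1.72) × 60/(0.85 × 3 × 14.3) = 8.655 in.
c = a/β₁ = 8.655/0.85 = 10.182 in; ε'_s = 0.003(c − d')/c = 0.0024 ≥ ε_y = 0.0021, so the compression steel yields.
M_n = (A_s − A'_s) f_y (d − a/2) + A'_s f_y (d − d') = 315.6 × (20.9 − 4.3275) + 103.2 × (20.9 − 2.1) = 5230.3 + 1940.2 = 7170.5 kip·in = 7170.5/12 = 597.54 kip·ft.

M_n ≈ 598 kip·ft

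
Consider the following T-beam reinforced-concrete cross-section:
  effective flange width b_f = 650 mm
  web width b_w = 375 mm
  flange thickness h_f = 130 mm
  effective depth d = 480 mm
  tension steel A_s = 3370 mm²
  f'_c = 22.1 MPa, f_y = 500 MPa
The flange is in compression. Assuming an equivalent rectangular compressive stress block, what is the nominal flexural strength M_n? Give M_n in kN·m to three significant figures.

M_n ≈ 692 kN·m

Tension: T = A_s f_y = 3370 × 500 = 1685000 N.
Try a within the flange: a = T/(0.85 f'_c b_f) = 1685000/(0.85 × 22.1 × 650) = 138.00 mm.
a = 138.00 > h_f = 130 mm: the block extends into the web. Split into flange-overhang and web parts.
C_f = 0.85 f'_c (b_f − b_w) h_f = 0.85 × 22.1 × (650 − 375) × 130 = 671564 N.
Remaining web compression depth: a_w = (T − C_f)/(0.85 f'_c b_w) = (1685000 − 671564)/(0.85 × 22.1 × 375) = 143.86 mm.
M_n = C_f(d − h_f/2) + (T − C_f)(d − a_w/2) = 671564 × (480 − 65) + 1013436 × (480 − 71.93) = 278.70 + 413.55 = 692.25 × 10⁶ N·mm.
M_n = 692.25 kN·m.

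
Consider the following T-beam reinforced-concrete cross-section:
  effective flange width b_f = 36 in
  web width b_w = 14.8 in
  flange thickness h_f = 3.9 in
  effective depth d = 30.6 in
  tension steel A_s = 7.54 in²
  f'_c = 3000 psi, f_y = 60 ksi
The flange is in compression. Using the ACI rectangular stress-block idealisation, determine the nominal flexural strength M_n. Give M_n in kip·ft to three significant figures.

Tension: T = A_s f_y = 7.54 × 60 = 452.4 kips.
Try a within the flange: a = T/(0.85 f'_c b_f) = 452.4/(0.85 × 3 × 36) = 4.928 in.
a = 4.928 > h_f = 3.9 in: the block extends into the web. Split into flange-overhang and web parts.
C_f = 0.85 f'_c (b_f − b_w) h_f = 0.85 × 3 × (36 − 14.8) × 3.9 = 210.8 kips.
Remaining web compression depth: a_w = (T − C_f)/(0.85 f'_c b_w) = (452.4 − 210.8)/(0.85 × 3 × 14.8) = 6.402 in.
M_n = C_f(d − h_f/2) + (T − C_f)(d − a_w/2) = 210.8 × (30.6 − 1.95) + 241.6 × (30.6 − 3.201) = 6039.4 + 6619.6 = 12659.0 kip·in.
M_n = 12659.0/12 = 1054.92 kip·ft.

M_n ≈ 1050 kip·ft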